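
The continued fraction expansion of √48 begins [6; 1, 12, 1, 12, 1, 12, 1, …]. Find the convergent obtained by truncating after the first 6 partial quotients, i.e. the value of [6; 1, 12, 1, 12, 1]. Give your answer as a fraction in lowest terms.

Starting at the tail and folding back:
Start with 1.
12 + 1/(1/1) = 12 + 1/1 = 13/1
1 + 1/(13/1) = 1 + 1/13 = 14/13
12 + 1/(14/13) = 12 + 13/14 = 181/14
1 + 1/(181/14) = 1 + 14/181 = 195/181
6 + 1/(195/181) = 6 + 181/195 = 1351/195

1351/195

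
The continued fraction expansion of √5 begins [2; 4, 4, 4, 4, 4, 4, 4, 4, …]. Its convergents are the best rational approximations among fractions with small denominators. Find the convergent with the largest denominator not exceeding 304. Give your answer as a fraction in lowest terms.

161/72

a_0 = 2: 2/1  (≤ bound)
a_1 = 4: 9/4  (≤ bound)
a_2 = 4: 38/17  (≤ bound)
a_3 = 4: 161/72  (≤ bound)
a_4 = 4: 682/305  (> 304, stop)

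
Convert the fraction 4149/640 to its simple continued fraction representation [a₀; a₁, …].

Run the Euclidean algorithm, recording each quotient:
4149 ÷ 640 → quotient 6, remainder 309
640 ÷ 309 → quotient 2, remainder 22
309 ÷ 22 → quotient 14, remainder 1
22 ÷ 1 → quotient 22, remainder 0

[6; 2, 14, 22]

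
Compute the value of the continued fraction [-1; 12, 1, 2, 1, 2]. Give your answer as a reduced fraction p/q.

-129/140

Starting at the tail and folding back:
Start with 2.
1 + 1/(2/1) = 1 + 1/2 = 3/2
2 + 1/(3/2) = 2 + 2/3 = 8/3
1 + 1/(8/3) = 1 + 3/8 = 11/8
12 + 1/(11/8) = 12 + 8/11 = 140/11
-1 + 1/(140/11) = -1 + 11/140 = -129/140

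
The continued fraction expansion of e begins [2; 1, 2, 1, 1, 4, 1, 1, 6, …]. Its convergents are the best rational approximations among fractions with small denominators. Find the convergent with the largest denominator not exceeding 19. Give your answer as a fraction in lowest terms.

19/7

List convergents until the denominator exceeds the bound:
a_0 = 2: 2/1  (≤ bound)
a_1 = 1: 3/1  (≤ bound)
a_2 = 2: 8/3  (≤ bound)
a_3 = 1: 11/4  (≤ bound)
a_4 = 1: 19/7  (≤ bound)
a_5 = 4: 87/32  (> 19, stop)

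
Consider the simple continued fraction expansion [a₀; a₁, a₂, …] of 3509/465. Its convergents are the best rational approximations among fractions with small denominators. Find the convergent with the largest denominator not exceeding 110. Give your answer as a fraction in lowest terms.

815/108

List convergents until the denominator exceeds the bound:
a_0 = 7: 7/1  (≤ bound)
a_1 = 1: 8/1  (≤ bound)
a_2 = 1: 15/2  (≤ bound)
a_3 = 4: 68/9  (≤ bound)
a_4 = 1: 83/11  (≤ bound)
a_5 = 9: 815/108  (≤ bound)
a_6 = 1: 898/119  (> 110, stop)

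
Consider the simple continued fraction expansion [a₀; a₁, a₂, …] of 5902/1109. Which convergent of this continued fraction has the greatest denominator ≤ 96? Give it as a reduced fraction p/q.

463/87

List convergents until the denominator exceeds the bound:
a_0 = 5: 5/1  (≤ bound)
a_1 = 3: 16/3  (≤ bound)
a_2 = 9: 149/28  (≤ bound)
a_3 = 2: 314/59  (≤ bound)
a_4 = 1: 463/87  (≤ bound)
a_5 = 1: 777/146  (> 96, stop)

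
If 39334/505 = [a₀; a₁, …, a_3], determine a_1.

1

Run the Euclidean algorithm, recording each quotient:
⌊39334/505⌋ = 77, remainder 449
⌊505/449⌋ = 1, remainder 56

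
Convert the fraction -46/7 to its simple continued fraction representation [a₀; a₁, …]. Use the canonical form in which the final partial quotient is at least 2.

⌊-46/7⌋ = -7, remainder 3
⌊7/3⌋ = 2, remainder 1
⌊3/1⌋ = 3, remainder 0

[-7; 2, 3]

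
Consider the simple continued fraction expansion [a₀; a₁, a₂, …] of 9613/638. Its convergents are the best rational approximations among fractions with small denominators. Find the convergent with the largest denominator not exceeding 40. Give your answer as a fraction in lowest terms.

226/15

a_0 = 15: 15/1  (≤ bound)
a_1 = 14: 211/14  (≤ bound)
a_2 = 1: 226/15  (≤ bound)
a_3 = 5: 1341/89  (> 40, stop)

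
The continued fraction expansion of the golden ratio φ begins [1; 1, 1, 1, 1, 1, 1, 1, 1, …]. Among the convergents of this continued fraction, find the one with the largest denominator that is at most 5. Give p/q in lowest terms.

a_0 = 1: 1/1  (≤ bound)
a_1 = 1: 2/1  (≤ bound)
a_2 = 1: 3/2  (≤ bound)
a_3 = 1: 5/3  (≤ bound)
a_4 = 1: 8/5  (≤ bound)
a_5 = 1: 13/8  (> 5, stop)

8/5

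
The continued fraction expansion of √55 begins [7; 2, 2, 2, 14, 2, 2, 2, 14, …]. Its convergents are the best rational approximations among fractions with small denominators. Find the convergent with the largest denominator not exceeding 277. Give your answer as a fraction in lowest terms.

List convergents until the denominator exceeds the bound:
a_0 = 7: 7/1  (≤ bound)
a_1 = 2: 15/2  (≤ bound)
a_2 = 2: 37/5  (≤ bound)
a_3 = 2: 89/12  (≤ bound)
a_4 = 14: 1283/173  (≤ bound)
a_5 = 2: 2655/358  (> 277, stop)

1283/173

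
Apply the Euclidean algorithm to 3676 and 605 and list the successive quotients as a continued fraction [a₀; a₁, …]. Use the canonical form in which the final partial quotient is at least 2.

3676 = 6·605 + 46, so a_0 = 6
605 = 13·46 + 7, so a_1 = 13
46 = 6·7 + 4, so a_2 = 6
7 = 1·4 + 3, so a_3 = 1
4 = 1·3 + 1, so a_4 = 1
3 = 3·1 + 0, so a_5 = 3

[6; 13, 6, 1, 1, 3]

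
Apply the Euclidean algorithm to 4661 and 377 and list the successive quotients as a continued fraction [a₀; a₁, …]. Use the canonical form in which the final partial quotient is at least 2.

[12; 2, 1, 3, 34]

⌊4661/377⌋ = 12, remainder 137
⌊377/137⌋ = 2, remainder 103
⌊137/103⌋ = 1, remainder 34
⌊103/34⌋ = 3, remainder 1
⌊34/1⌋ = 34, remainder 0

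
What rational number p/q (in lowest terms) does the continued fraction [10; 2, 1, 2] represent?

83/8

Collapse the nested fraction from the inside out:
Start with 2.
1 + 1/(2/1) = 1 + 1/2 = 3/2
2 + 1/(3/2) = 2 + 2/3 = 8/3
10 + 1/(8/3) = 10 + 3/8 = 83/8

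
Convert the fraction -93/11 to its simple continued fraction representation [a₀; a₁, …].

-93 = -9·11 + 6, so a_0 = -9
11 = 1·6 + 5, so a_1 = 1
6 = 1·5 + 1, so a_2 = 1
5 = 5·1 + 0, so a_3 = 5

[-9; 1, 1, 5]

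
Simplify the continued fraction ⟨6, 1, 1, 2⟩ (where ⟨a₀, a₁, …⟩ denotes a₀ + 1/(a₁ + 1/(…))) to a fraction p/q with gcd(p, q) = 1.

a_0 = 6: 6/1
a_1 = 1: 7/1
a_2 = 1: 13/2
a_3 = 2: 33/5

33/5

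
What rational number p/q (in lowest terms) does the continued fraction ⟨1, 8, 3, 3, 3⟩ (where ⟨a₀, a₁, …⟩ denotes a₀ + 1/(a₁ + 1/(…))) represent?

Start with 3.
3 + 1/(3/1) = 3 + 1/3 = 10/3
3 + 1/(10/3) = 3 + 3/10 = 33/10
8 + 1/(33/10) = 8 + 10/33 = 274/33
1 + 1/(274/33) = 1 + 33/274 = 307/274

307/274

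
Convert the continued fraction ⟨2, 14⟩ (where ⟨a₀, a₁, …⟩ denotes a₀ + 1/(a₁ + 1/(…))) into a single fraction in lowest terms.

a_0 = 2: 2/1
a_1 = 14: 29/14

29/14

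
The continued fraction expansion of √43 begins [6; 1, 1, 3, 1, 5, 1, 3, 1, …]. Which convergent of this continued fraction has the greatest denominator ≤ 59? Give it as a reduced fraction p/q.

List convergents until the denominator exceeds the bound:
a_0 = 6: 6/1  (≤ bound)
a_1 = 1: 7/1  (≤ bound)
a_2 = 1: 13/2  (≤ bound)
a_3 = 3: 46/7  (≤ bound)
a_4 = 1: 59/9  (≤ bound)
a_5 = 5: 341/52  (≤ bound)
a_6 = 1: 400/61  (> 59, stop)

341/52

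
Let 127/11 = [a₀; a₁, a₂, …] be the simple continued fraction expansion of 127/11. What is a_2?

1

Apply division with remainder until the remainder is 0:
⌊127/11⌋ = 11, remainder 6
⌊11/6⌋ = 1, remainder 5
⌊6/5⌋ = 1, remainder 1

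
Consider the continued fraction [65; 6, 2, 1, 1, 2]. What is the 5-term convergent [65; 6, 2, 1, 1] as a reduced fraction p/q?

2085/32

Work from the innermost term outward:
Start with 1.
1 + 1/(1/1) = 1 + 1/1 = 2/1
2 + 1/(2/1) = 2 + 1/2 = 5/2
6 + 1/(5/2) = 6 + 2/5 = 32/5
65 + 1/(32/5) = 65 + 5/32 = 2085/32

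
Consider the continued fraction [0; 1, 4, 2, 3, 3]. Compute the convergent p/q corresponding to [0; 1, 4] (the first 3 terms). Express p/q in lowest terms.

Use the convergent recurrence hₖ = aₖ·hₖ₋₁ + hₖ₋₂ (and likewise for the denominators kₖ):
a_0 = 0: 0/1
a_1 = 1: 1/1
a_2 = 4: 4/5

4/5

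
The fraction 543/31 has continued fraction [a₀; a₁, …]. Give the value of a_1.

1

543 = 17·31 + 16, so a_0 = 17
31 = 1·16 + 15, so a_1 = 1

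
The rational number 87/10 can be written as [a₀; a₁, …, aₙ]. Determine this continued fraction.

[8; 1, 2, 3]

87 = 8·10 + 7, so a_0 = 8
10 = 1·7 + 3, so a_1 = 1
7 = 2·3 + 1, so a_2 = 2
3 = 3·1 + 0, so a_3 = 3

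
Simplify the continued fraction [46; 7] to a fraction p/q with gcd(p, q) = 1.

Build up convergents one term at a time:
a_0 = 46: 46/1
a_1 = 7: 323/7

323/7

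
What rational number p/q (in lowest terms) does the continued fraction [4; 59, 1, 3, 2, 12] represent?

26892/6695

a_0 = 4: 4/1
a_1 = 59: 237/59
a_2 = 1: 241/60
a_3 = 3: 960/239
a_4 = 2: 2161/538
a_5 = 12: 26892/6695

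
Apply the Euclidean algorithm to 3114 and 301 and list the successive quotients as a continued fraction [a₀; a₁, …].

[10; 2, 1, 8, 2, 5]

3114 ÷ 301 → quotient 10, remainder 104
301 ÷ 104 → quotient 2, remainder 93
104 ÷ 93 → quotient 1, remainder 11
93 ÷ 11 → quotient 8, remainder 5
11 ÷ 5 → quotient 2, remainder 1
5 ÷ 1 → quotient 5, remainder 0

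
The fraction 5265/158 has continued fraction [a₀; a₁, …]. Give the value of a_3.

5

Run the Euclidean algorithm, recording each quotient:
⌊5265/158⌋ = 33, remainder 51
⌊158/51⌋ = 3, remainder 5
⌊51/5⌋ = 10, remainder 1
⌊5/1⌋ = 5, remainder 0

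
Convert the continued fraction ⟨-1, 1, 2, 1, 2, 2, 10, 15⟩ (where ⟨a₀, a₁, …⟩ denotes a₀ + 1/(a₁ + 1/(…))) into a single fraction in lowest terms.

-1102/4091

a_0 = -1: -1/1
a_1 = 1: 0/1
a_2 = 2: -1/3
a_3 = 1: -1/4
a_4 = 2: -3/11
a_5 = 2: -7/26
a_6 = 10: -73/271
a_7 = 15: -1102/4091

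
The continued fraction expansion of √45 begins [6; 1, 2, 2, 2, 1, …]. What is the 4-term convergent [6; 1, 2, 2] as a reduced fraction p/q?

47/7

a_0 = 6: 6/1
a_1 = 1: 7/1
a_2 = 2: 20/3
a_3 = 2: 47/7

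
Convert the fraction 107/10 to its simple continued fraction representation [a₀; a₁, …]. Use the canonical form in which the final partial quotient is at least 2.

107 ÷ 10 → quotient 10, remainder 7
10 ÷ 7 → quotient 1, remainder 3
7 ÷ 3 → quotient 2, remainder 1
3 ÷ 1 → quotient 3, remainder 0

[10; 1, 2, 3]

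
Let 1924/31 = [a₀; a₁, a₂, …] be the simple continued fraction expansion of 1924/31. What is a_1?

Repeatedly divide and take the remainder:
⌊1924/31⌋ = 62, remainder 2
⌊31/2⌋ = 15, remainder 1

15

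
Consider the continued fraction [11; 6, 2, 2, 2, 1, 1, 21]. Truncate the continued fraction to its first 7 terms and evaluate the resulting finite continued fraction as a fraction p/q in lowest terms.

2075/186

Compute successive convergents:
a_0 = 11: 11/1
a_1 = 6: 67/6
a_2 = 2: 145/13
a_3 = 2: 357/32
a_4 = 2: 859/77
a_5 = 1: 1216/109
a_6 = 1: 2075/186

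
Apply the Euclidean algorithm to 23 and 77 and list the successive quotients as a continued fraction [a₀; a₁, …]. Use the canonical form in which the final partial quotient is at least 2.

Repeatedly divide and take the remainder:
23 ÷ 77 → quotient 0, remainder 23
77 ÷ 23 → quotient 3, remainder 8
23 ÷ 8 → quotient 2, remainder 7
8 ÷ 7 → quotient 1, remainder 1
7 ÷ 1 → quotient 7, remainder 0

[0; 3, 2, 1, 7]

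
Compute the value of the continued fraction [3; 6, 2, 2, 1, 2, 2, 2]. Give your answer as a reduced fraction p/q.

2209/700

Start with 2.
2 + 1/(2/1) = 2 + 1/2 = 5/2
2 + 1/(5/2) = 2 + 2/5 = 12/5
1 + 1/(12/5) = 1 + 5/12 = 17/12
2 + 1/(17/12) = 2 + 12/17 = 46/17
2 + 1/(46/17) = 2 + 17/46 = 109/46
6 + 1/(109/46) = 6 + 46/109 = 700/109
3 + 1/(700/109) = 3 + 109/700 = 2209/700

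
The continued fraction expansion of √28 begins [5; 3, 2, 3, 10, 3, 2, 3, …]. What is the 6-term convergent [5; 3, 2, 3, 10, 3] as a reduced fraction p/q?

Compute successive convergents:
a_0 = 5: 5/1
a_1 = 3: 16/3
a_2 = 2: 37/7
a_3 = 3: 127/24
a_4 = 10: 1307/247
a_5 = 3: 4048/765

4048/765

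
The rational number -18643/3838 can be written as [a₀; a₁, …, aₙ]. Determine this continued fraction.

Run the Euclidean algorithm, recording each quotient:
-18643 ÷ 3838 → quotient -5, remainder 547
3838 ÷ 547 → quotient 7, remainder 9
547 ÷ 9 → quotient 60, remainder 7
9 ÷ 7 → quotient 1, remainder 2
7 ÷ 2 → quotient 3, remainder 1
2 ÷ 1 → quotient 2, remainder 0

[-5; 7, 60, 1, 3, 2]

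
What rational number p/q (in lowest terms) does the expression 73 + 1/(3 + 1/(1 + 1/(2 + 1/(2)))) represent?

1905/26

Start with 2.
2 + 1/(2/1) = 2 + 1/2 = 5/2
1 + 1/(5/2) = 1 + 2/5 = 7/5
3 + 1/(7/5) = 3 + 5/7 = 26/7
73 + 1/(26/7) = 73 + 7/26 = 1905/26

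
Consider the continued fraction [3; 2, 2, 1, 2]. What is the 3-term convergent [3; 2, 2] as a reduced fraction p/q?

17/5

Start with 2.
2 + 1/(2/1) = 2 + 1/2 = 5/2
3 + 1/(5/2) = 3 + 2/5 = 17/5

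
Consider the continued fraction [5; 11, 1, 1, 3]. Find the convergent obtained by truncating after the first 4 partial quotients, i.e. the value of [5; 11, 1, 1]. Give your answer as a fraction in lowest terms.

117/23

Start with 1.
1 + 1/(1/1) = 1 + 1/1 = 2/1
11 + 1/(2/1) = 11 + 1/2 = 23/2
5 + 1/(23/2) = 5 + 2/23 = 117/23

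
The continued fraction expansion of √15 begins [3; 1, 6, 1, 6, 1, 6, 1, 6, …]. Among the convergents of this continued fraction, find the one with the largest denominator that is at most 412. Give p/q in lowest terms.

a_0 = 3: 3/1  (≤ bound)
a_1 = 1: 4/1  (≤ bound)
a_2 = 6: 27/7  (≤ bound)
a_3 = 1: 31/8  (≤ bound)
a_4 = 6: 213/55  (≤ bound)
a_5 = 1: 244/63  (≤ bound)
a_6 = 6: 1677/433  (> 412, stop)

244/63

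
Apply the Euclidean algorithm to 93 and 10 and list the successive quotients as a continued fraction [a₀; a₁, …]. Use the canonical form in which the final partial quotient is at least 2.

⌊93/10⌋ = 9, remainder 3
⌊10/3⌋ = 3, remainder 1
⌊3/1⌋ = 3, remainder 0

[9; 3, 3]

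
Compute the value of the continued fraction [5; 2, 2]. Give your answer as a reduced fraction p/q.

Use the convergent recurrence hₖ = aₖ·hₖ₋₁ + hₖ₋₂ (and likewise for the denominators kₖ):
a_0 = 5: 5/1
a_1 = 2: 11/2
a_2 = 2: 27/5

27/5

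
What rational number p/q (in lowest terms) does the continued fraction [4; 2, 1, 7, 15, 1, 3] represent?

6352/1461

Start with 3.
1 + 1/(3/1) = 1 + 1/3 = 4/3
15 + 1/(4/3) = 15 + 3/4 = 63/4
7 + 1/(63/4) = 7 + 4/63 = 445/63
1 + 1/(445/63) = 1 + 63/445 = 508/445
2 + 1/(508/445) = 2 + 445/508 = 1461/508
4 + 1/(1461/508) = 4 + 508/1461 = 6352/1461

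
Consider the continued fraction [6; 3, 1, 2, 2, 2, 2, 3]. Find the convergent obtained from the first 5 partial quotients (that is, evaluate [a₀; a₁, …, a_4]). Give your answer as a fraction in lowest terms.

Use the convergent recurrence hₖ = aₖ·hₖ₋₁ + hₖ₋₂ (and likewise for the denominators kₖ):
a_0 = 6: 6/1
a_1 = 3: 19/3
a_2 = 1: 25/4
a_3 = 2: 69/11
a_4 = 2: 163/26

163/26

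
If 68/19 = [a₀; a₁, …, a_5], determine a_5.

2

Run the Euclidean algorithm, recording each quotient:
⌊68/19⌋ = 3, remainder 11
⌊19/11⌋ = 1, remainder 8
⌊11/8⌋ = 1, remainder 3
⌊8/3⌋ = 2, remainder 2
⌊3/2⌋ = 1, remainder 1
⌊2/1⌋ = 2, remainder 0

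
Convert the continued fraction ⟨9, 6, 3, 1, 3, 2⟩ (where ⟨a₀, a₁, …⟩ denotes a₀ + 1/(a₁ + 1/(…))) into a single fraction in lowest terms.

1951/213

a_0 = 9: 9/1
a_1 = 6: 55/6
a_2 = 3: 174/19
a_3 = 1: 229/25
a_4 = 3: 861/94
a_5 = 2: 1951/213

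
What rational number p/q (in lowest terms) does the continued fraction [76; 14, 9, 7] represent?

Start with 7.
9 + 1/(7/1) = 9 + 1/7 = 64/7
14 + 1/(64/7) = 14 + 7/64 = 903/64
76 + 1/(903/64) = 76 + 64/903 = 68692/903

68692/903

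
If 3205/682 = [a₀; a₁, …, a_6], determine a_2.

3205 = 4·682 + 477, so a_0 = 4
682 = 1·477 + 205, so a_1 = 1
477 = 2·205 + 67, so a_2 = 2

2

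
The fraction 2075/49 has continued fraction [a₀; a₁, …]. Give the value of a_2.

1

⌊2075/49⌋ = 42, remainder 17
⌊49/17⌋ = 2, remainder 15
⌊17/15⌋ = 1, remainder 2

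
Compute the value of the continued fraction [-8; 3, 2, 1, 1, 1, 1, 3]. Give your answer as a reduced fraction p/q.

-1225/159

a_0 = -8: -8/1
a_1 = 3: -23/3
a_2 = 2: -54/7
a_3 = 1: -77/10
a_4 = 1: -131/17
a_5 = 1: -208/27
a_6 = 1: -339/44
a_7 = 3: -1225/159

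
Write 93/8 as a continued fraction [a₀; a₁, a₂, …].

Repeatedly divide and take the remainder:
93 = 11·8 + 5, so a_0 = 11
8 = 1·5 + 3, so a_1 = 1
5 = 1·3 + 2, so a_2 = 1
3 = 1·2 + 1, so a_3 = 1
2 = 2·1 + 0, so a_4 = 2

[11; 1, 1, 1, 2]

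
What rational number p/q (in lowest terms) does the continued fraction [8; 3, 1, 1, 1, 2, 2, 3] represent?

1953/236

a_0 = 8: 8/1
a_1 = 3: 25/3
a_2 = 1: 33/4
a_3 = 1: 58/7
a_4 = 1: 91/11
a_5 = 2: 240/29
a_6 = 2: 571/69
a_7 = 3: 1953/236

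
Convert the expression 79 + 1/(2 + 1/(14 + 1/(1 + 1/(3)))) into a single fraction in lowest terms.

Use the convergent recurrence hₖ = aₖ·hₖ₋₁ + hₖ₋₂ (and likewise for the denominators kₖ):
a_0 = 79: 79/1
a_1 = 2: 159/2
a_2 = 14: 2305/29
a_3 = 1: 2464/31
a_4 = 3: 9697/122

9697/122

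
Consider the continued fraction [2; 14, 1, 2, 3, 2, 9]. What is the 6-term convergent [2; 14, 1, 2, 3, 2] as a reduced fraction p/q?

699/338

Starting at the tail and folding back:
Start with 2.
3 + 1/(2/1) = 3 + 1/2 = 7/2
2 + 1/(7/2) = 2 + 2/7 = 16/7
1 + 1/(16/7) = 1 + 7/16 = 23/16
14 + 1/(23/16) = 14 + 16/23 = 338/23
2 + 1/(338/23) = 2 + 23/338 = 699/338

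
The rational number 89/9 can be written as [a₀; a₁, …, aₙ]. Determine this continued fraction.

[9; 1, 8]

⌊89/9⌋ = 9, remainder 8
⌊9/8⌋ = 1, remainder 1
⌊8/1⌋ = 8, remainder 0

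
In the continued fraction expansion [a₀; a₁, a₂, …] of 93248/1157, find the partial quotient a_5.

⌊93248/1157⌋ = 80, remainder 688
⌊1157/688⌋ = 1, remainder 469
⌊688/469⌋ = 1, remainder 219
⌊469/219⌋ = 2, remainder 31
⌊219/31⌋ = 7, remainder 2
⌊31/2⌋ = 15, remainder 1

15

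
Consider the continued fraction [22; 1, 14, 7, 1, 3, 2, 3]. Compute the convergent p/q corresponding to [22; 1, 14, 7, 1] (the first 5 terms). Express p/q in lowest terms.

2775/121

a_0 = 22: 22/1
a_1 = 1: 23/1
a_2 = 14: 344/15
a_3 = 7: 2431/106
a_4 = 1: 2775/121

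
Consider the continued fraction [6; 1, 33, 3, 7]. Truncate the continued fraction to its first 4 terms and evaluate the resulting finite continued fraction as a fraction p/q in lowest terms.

718/103

a_0 = 6: 6/1
a_1 = 1: 7/1
a_2 = 33: 237/34
a_3 = 3: 718/103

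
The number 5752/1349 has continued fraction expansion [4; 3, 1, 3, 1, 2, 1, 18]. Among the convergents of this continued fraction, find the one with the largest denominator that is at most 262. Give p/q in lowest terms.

a_0 = 4: 4/1  (≤ bound)
a_1 = 3: 13/3  (≤ bound)
a_2 = 1: 17/4  (≤ bound)
a_3 = 3: 64/15  (≤ bound)
a_4 = 1: 81/19  (≤ bound)
a_5 = 2: 226/53  (≤ bound)
a_6 = 1: 307/72  (≤ bound)
a_7 = 18: 5752/1349  (> 262, stop)

307/72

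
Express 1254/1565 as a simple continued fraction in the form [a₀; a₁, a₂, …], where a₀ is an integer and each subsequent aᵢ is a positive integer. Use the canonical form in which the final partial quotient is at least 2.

[0; 1, 4, 31, 10]

Repeatedly divide and take the remainder:
⌊1254/1565⌋ = 0, remainder 1254
⌊1565/1254⌋ = 1, remainder 311
⌊1254/311⌋ = 4, remainder 10
⌊311/10⌋ = 31, remainder 1
⌊10/1⌋ = 10, remainder 0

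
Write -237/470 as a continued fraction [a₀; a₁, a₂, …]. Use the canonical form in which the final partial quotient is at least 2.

-237 ÷ 470 → quotient -1, remainder 233
470 ÷ 233 → quotient 2, remainder 4
233 ÷ 4 → quotient 58, remainder 1
4 ÷ 1 → quotient 4, remainder 0

[-1; 2, 58, 4]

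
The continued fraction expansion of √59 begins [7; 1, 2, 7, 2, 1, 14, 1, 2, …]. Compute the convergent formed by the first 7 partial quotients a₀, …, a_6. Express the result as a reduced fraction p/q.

Use the convergent recurrence hₖ = aₖ·hₖ₋₁ + hₖ₋₂ (and likewise for the denominators kₖ):
a_0 = 7: 7/1
a_1 = 1: 8/1
a_2 = 2: 23/3
a_3 = 7: 169/22
a_4 = 2: 361/47
a_5 = 1: 530/69
a_6 = 14: 7781/1013

7781/1013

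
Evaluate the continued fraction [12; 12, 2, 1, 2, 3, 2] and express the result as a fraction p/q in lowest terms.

Build up convergents one term at a time:
a_0 = 12: 12/1
a_1 = 12: 145/12
a_2 = 2: 302/25
a_3 = 1: 447/37
a_4 = 2: 1196/99
a_5 = 3: 4035/334
a_6 = 2: 9266/767

9266/767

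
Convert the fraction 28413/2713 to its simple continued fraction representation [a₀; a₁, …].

[10; 2, 8, 1, 2, 1, 2, 13]

28413 ÷ 2713 → quotient 10, remainder 1283
2713 ÷ 1283 → quotient 2, remainder 147
1283 ÷ 147 → quotient 8, remainder 107
147 ÷ 107 → quotient 1, remainder 40
107 ÷ 40 → quotient 2, remainder 27
40 ÷ 27 → quotient 1, remainder 13
27 ÷ 13 → quotient 2, remainder 1
13 ÷ 1 → quotient 13, remainder 0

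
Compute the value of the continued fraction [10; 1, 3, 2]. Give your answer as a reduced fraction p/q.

Work from the innermost term outward:
Start with 2.
3 + 1/(2/1) = 3 + 1/2 = 7/2
1 + 1/(7/2) = 1 + 2/7 = 9/7
10 + 1/(9/7) = 10 + 7/9 = 97/9

97/9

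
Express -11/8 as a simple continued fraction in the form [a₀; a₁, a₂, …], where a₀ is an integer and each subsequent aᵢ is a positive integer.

[-2; 1, 1, 1, 2]

Run the Euclidean algorithm, recording each quotient:
-11 ÷ 8 → quotient -2, remainder 5
8 ÷ 5 → quotient 1, remainder 3
5 ÷ 3 → quotient 1, remainder 2
3 ÷ 2 → quotient 1, remainder 1
2 ÷ 1 → quotient 2, remainder 0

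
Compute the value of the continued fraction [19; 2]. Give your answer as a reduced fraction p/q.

Compute successive convergents:
a_0 = 19: 19/1
a_1 = 2: 39/2

39/2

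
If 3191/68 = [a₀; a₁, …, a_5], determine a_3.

3191 ÷ 68 → quotient 46, remainder 63
68 ÷ 63 → quotient 1, remainder 5
63 ÷ 5 → quotient 12, remainder 3
5 ÷ 3 → quotient 1, remainder 2

1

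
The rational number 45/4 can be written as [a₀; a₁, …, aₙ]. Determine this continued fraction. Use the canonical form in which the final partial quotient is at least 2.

⌊45/4⌋ = 11, remainder 1
⌊4/1⌋ = 4, remainder 0

[11; 4]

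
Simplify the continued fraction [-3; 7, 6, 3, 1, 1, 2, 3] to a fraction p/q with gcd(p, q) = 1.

a_0 = -3: -3/1
a_1 = 7: -20/7
a_2 = 6: -123/43
a_3 = 3: -389/136
a_4 = 1: -512/179
a_5 = 1: -901/315
a_6 = 2: -2314/809
a_7 = 3: -7843/2742

-7843/2742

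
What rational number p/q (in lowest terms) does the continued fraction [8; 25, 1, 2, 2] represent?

1447/180

a_0 = 8: 8/1
a_1 = 25: 201/25
a_2 = 1: 209/26
a_3 = 2: 619/77
a_4 = 2: 1447/180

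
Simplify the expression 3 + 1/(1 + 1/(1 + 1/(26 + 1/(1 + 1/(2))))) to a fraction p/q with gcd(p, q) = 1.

Use the convergent recurrence hₖ = aₖ·hₖ₋₁ + hₖ₋₂ (and likewise for the denominators kₖ):
a_0 = 3: 3/1
a_1 = 1: 4/1
a_2 = 1: 7/2
a_3 = 26: 186/53
a_4 = 1: 193/55
a_5 = 2: 572/163

572/163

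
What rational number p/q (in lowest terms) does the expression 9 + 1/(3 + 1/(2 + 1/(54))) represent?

a_0 = 9: 9/1
a_1 = 3: 28/3
a_2 = 2: 65/7
a_3 = 54: 3538/381

3538/381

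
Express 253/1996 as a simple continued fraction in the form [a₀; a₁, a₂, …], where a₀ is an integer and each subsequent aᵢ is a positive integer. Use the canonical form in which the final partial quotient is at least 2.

⌊253/1996⌋ = 0, remainder 253
⌊1996/253⌋ = 7, remainder 225
⌊253/225⌋ = 1, remainder 28
⌊225/28⌋ = 8, remainder 1
⌊28/1⌋ = 28, remainder 0

[0; 7, 1, 8, 28]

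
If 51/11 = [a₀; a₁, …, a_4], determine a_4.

3

Run the Euclidean algorithm, recording each quotient:
51 ÷ 11 → quotient 4, remainder 7
11 ÷ 7 → quotient 1, remainder 4
7 ÷ 4 → quotient 1, remainder 3
4 ÷ 3 → quotient 1, remainder 1
3 ÷ 1 → quotient 3, remainder 0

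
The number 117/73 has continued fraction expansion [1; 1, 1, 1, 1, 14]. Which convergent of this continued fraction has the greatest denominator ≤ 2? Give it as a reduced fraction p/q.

3/2

a_0 = 1: 1/1  (≤ bound)
a_1 = 1: 2/1  (≤ bound)
a_2 = 1: 3/2  (≤ bound)
a_3 = 1: 5/3  (> 2, stop)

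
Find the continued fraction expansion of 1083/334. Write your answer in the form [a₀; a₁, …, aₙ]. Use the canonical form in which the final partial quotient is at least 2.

⌊1083/334⌋ = 3, remainder 81
⌊334/81⌋ = 4, remainder 10
⌊81/10⌋ = 8, remainder 1
⌊10/1⌋ = 10, remainder 0

[3; 4, 8, 10]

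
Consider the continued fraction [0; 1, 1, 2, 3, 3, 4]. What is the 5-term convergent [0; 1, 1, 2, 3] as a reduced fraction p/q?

Build up convergents one term at a time:
a_0 = 0: 0/1
a_1 = 1: 1/1
a_2 = 1: 1/2
a_3 = 2: 3/5
a_4 = 3: 10/17

10/17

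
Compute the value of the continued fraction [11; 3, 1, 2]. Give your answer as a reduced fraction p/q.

124/11

Starting at the tail and folding back:
Start with 2.
1 + 1/(2/1) = 1 + 1/2 = 3/2
3 + 1/(3/2) = 3 + 2/3 = 11/3
11 + 1/(11/3) = 11 + 3/11 = 124/11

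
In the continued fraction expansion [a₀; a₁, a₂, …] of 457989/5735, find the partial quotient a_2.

6

457989 ÷ 5735 → quotient 79, remainder 4924
5735 ÷ 4924 → quotient 1, remainder 811
4924 ÷ 811 → quotient 6, remainder 58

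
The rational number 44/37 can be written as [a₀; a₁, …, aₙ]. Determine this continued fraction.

Repeatedly divide and take the remainder:
⌊44/37⌋ = 1, remainder 7
⌊37/7⌋ = 5, remainder 2
⌊7/2⌋ = 3, remainder 1
⌊2/1⌋ = 2, remainder 0

[1; 5, 3, 2]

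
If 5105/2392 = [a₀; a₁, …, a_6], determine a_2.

Repeatedly divide and take the remainder:
5105 ÷ 2392 → quotient 2, remainder 321
2392 ÷ 321 → quotient 7, remainder 145
321 ÷ 145 → quotient 2, remainder 31

2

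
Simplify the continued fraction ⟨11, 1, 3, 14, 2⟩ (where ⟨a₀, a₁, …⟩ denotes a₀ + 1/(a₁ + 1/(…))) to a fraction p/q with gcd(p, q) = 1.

Compute successive convergents:
a_0 = 11: 11/1
a_1 = 1: 12/1
a_2 = 3: 47/4
a_3 = 14: 670/57
a_4 = 2: 1387/118

1387/118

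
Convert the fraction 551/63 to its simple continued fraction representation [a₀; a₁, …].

Run the Euclidean algorithm, recording each quotient:
551 = 8·63 + 47, so a_0 = 8
63 = 1·47 + 16, so a_1 = 1
47 = 2·16 + 15, so a_2 = 2
16 = 1·15 + 1, so a_3 = 1
15 = 15·1 + 0, so a_4 = 15

[8; 1, 2, 1, 15]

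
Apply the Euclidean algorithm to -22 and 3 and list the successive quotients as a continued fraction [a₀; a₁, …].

[-8; 1, 2]

⌊-22/3⌋ = -8, remainder 2
⌊3/2⌋ = 1, remainder 1
⌊2/1⌋ = 2, remainder 0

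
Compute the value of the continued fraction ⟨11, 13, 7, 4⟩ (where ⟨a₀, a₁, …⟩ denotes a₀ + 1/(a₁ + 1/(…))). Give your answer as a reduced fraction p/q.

Starting at the tail and folding back:
Start with 4.
7 + 1/(4/1) = 7 + 1/4 = 29/4
13 + 1/(29/4) = 13 + 4/29 = 381/29
11 + 1/(381/29) = 11 + 29/381 = 4220/381

4220/381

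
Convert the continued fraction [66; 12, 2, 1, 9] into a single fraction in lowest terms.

Start with 9.
1 + 1/(9/1) = 1 + 1/9 = 10/9
2 + 1/(10/9) = 2 + 9/10 = 29/10
12 + 1/(29/10) = 12 + 10/29 = 358/29
66 + 1/(358/29) = 66 + 29/358 = 23657/358

23657/358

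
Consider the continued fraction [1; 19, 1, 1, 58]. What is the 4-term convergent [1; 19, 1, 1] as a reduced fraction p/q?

41/39

Starting at the tail and folding back:
Start with 1.
1 + 1/(1/1) = 1 + 1/1 = 2/1
19 + 1/(2/1) = 19 + 1/2 = 39/2
1 + 1/(39/2) = 1 + 2/39 = 41/39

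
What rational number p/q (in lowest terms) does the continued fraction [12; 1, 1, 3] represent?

Work from the innermost term outward:
Start with 3.
1 + 1/(3/1) = 1 + 1/3 = 4/3
1 + 1/(4/3) = 1 + 3/4 = 7/4
12 + 1/(7/4) = 12 + 4/7 = 88/7

88/7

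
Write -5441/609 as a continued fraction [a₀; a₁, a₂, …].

[-9; 15, 4, 2, 4]

⌊-5441/609⌋ = -9, remainder 40
⌊609/40⌋ = 15, remainder 9
⌊40/9⌋ = 4, remainder 4
⌊9/4⌋ = 2, remainder 1
⌊4/1⌋ = 4, remainder 0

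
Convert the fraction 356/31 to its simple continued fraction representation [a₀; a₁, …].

Repeatedly divide and take the remainder:
⌊356/31⌋ = 11, remainder 15
⌊31/15⌋ = 2, remainder 1
⌊15/1⌋ = 15, remainder 0

[11; 2, 15]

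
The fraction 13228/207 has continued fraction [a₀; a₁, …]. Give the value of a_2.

9

⌊13228/207⌋ = 63, remainder 187
⌊207/187⌋ = 1, remainder 20
⌊187/20⌋ = 9, remainder 7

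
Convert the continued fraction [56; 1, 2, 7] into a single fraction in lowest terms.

1247/22

a_0 = 56: 56/1
a_1 = 1: 57/1
a_2 = 2: 170/3
a_3 = 7: 1247/22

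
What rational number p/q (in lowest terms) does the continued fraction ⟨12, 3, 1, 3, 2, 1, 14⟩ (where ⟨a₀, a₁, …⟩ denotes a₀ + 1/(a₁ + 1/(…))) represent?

8831/720

a_0 = 12: 12/1
a_1 = 3: 37/3
a_2 = 1: 49/4
a_3 = 3: 184/15
a_4 = 2: 417/34
a_5 = 1: 601/49
a_6 = 14: 8831/720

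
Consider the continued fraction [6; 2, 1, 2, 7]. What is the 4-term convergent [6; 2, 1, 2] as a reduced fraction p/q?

a_0 = 6: 6/1
a_1 = 2: 13/2
a_2 = 1: 19/3
a_3 = 2: 51/8

51/8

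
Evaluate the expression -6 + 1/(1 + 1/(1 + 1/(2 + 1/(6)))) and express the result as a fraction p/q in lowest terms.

a_0 = -6: -6/1
a_1 = 1: -5/1
a_2 = 1: -11/2
a_3 = 2: -27/5
a_4 = 6: -173/32

-173/32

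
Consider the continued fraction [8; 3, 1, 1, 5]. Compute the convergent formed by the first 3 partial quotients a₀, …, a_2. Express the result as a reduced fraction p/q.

33/4

Starting at the tail and folding back:
Start with 1.
3 + 1/(1/1) = 3 + 1/1 = 4/1
8 + 1/(4/1) = 8 + 1/4 = 33/4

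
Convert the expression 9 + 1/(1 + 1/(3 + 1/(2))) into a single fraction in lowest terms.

88/9

Build up convergents one term at a time:
a_0 = 9: 9/1
a_1 = 1: 10/1
a_2 = 3: 39/4
a_3 = 2: 88/9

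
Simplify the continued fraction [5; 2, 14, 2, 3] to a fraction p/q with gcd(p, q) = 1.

Collapse the nested fraction from the inside out:
Start with 3.
2 + 1/(3/1) = 2 + 1/3 = 7/3
14 + 1/(7/3) = 14 + 3/7 = 101/7
2 + 1/(101/7) = 2 + 7/101 = 209/101
5 + 1/(209/101) = 5 + 101/209 = 1146/209

1146/209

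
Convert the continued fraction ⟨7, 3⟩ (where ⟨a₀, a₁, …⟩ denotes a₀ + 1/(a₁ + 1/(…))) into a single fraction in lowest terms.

22/3

Starting at the tail and folding back:
Start with 3.
7 + 1/(3/1) = 7 + 1/3 = 22/3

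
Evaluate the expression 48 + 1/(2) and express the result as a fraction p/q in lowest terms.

a_0 = 48: 48/1
a_1 = 2: 97/2

97/2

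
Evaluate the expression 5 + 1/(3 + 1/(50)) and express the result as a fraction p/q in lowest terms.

a_0 = 5: 5/1
a_1 = 3: 16/3
a_2 = 50: 805/151

805/151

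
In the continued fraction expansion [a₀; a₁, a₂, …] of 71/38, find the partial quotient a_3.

1

71 ÷ 38 → quotient 1, remainder 33
38 ÷ 33 → quotient 1, remainder 5
33 ÷ 5 → quotient 6, remainder 3
5 ÷ 3 → quotient 1, remainder 2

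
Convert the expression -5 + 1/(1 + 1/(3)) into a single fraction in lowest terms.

-17/4

Work from the innermost term outward:
Start with 3.
1 + 1/(3/1) = 1 + 1/3 = 4/3
-5 + 1/(4/3) = -5 + 3/4 = -17/4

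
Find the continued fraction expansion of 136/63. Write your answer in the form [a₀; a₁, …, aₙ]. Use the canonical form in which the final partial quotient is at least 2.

136 = 2·63 + 10, so a_0 = 2
63 = 6·10 + 3, so a_1 = 6
10 = 3·3 + 1, so a_2 = 3
3 = 3·1 + 0, so a_3 = 3

[2; 6, 3, 3]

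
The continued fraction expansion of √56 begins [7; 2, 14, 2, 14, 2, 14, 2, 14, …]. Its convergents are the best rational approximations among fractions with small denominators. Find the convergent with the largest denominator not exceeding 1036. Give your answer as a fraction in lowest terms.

a_0 = 7: 7/1  (≤ bound)
a_1 = 2: 15/2  (≤ bound)
a_2 = 14: 217/29  (≤ bound)
a_3 = 2: 449/60  (≤ bound)
a_4 = 14: 6503/869  (≤ bound)
a_5 = 2: 13455/1798  (> 1036, stop)

6503/869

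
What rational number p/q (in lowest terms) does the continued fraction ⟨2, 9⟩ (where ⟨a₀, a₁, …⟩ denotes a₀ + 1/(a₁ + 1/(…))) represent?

Starting at the tail and folding back:
Start with 9.
2 + 1/(9/1) = 2 + 1/9 = 19/9

19/9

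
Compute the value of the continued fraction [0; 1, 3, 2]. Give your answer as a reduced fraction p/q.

7/9

a_0 = 0: 0/1
a_1 = 1: 1/1
a_2 = 3: 3/4
a_3 = 2: 7/9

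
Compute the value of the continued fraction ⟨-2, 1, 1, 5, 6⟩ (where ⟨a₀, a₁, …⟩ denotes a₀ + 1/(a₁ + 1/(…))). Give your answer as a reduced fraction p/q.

-99/68

Start with 6.
5 + 1/(6/1) = 5 + 1/6 = 31/6
1 + 1/(31/6) = 1 + 6/31 = 37/31
1 + 1/(37/31) = 1 + 31/37 = 68/37
-2 + 1/(68/37) = -2 + 37/68 = -99/68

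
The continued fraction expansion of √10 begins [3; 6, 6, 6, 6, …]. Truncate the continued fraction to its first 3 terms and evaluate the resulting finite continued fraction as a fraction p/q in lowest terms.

a_0 = 3: 3/1
a_1 = 6: 19/6
a_2 = 6: 117/37

117/37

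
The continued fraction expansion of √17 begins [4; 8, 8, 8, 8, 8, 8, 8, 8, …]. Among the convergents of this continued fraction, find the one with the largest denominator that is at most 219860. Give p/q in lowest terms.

143649/34840

a_0 = 4: 4/1  (≤ bound)
a_1 = 8: 33/8  (≤ bound)
a_2 = 8: 268/65  (≤ bound)
a_3 = 8: 2177/528  (≤ bound)
a_4 = 8: 17684/4289  (≤ bound)
a_5 = 8: 143649/34840  (≤ bound)
a_6 = 8: 1166876/283009  (> 219860, stop)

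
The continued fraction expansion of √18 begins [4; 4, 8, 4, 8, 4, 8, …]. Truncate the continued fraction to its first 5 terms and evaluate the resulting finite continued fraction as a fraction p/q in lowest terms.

Starting at the tail and folding back:
Start with 8.
4 + 1/(8/1) = 4 + 1/8 = 33/8
8 + 1/(33/8) = 8 + 8/33 = 272/33
4 + 1/(272/33) = 4 + 33/272 = 1121/272
4 + 1/(1121/272) = 4 + 272/1121 = 4756/1121

4756/1121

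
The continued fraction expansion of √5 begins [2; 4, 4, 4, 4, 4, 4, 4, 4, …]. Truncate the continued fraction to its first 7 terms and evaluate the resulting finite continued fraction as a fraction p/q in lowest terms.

a_0 = 2: 2/1
a_1 = 4: 9/4
a_2 = 4: 38/17
a_3 = 4: 161/72
a_4 = 4: 682/305
a_5 = 4: 2889/1292
a_6 = 4: 12238/5473

12238/5473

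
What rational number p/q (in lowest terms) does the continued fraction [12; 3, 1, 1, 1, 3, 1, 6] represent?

a_0 = 12: 12/1
a_1 = 3: 37/3
a_2 = 1: 49/4
a_3 = 1: 86/7
a_4 = 1: 135/11
a_5 = 3: 491/40
a_6 = 1: 626/51
a_7 = 6: 4247/346

4247/346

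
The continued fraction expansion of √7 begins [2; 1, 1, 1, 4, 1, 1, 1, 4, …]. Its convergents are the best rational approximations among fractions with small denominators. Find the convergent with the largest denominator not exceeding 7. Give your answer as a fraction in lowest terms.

a_0 = 2: 2/1  (≤ bound)
a_1 = 1: 3/1  (≤ bound)
a_2 = 1: 5/2  (≤ bound)
a_3 = 1: 8/3  (≤ bound)
a_4 = 4: 37/14  (> 7, stop)

8/3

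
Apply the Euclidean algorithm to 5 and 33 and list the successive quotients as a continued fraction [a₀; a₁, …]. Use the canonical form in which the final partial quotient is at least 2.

[0; 6, 1, 1, 2]

5 = 0·33 + 5, so a_0 = 0
33 = 6·5 + 3, so a_1 = 6
5 = 1·3 + 2, so a_2 = 1
3 = 1·2 + 1, so a_3 = 1
2 = 2·1 + 0, so a_4 = 2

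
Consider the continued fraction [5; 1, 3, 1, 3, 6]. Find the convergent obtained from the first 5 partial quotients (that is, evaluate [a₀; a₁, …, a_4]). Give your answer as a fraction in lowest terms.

a_0 = 5: 5/1
a_1 = 1: 6/1
a_2 = 3: 23/4
a_3 = 1: 29/5
a_4 = 3: 110/19

110/19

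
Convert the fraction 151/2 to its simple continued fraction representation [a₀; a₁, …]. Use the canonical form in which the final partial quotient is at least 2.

⌊151/2⌋ = 75, remainder 1
⌊2/1⌋ = 2, remainder 0

[75; 2]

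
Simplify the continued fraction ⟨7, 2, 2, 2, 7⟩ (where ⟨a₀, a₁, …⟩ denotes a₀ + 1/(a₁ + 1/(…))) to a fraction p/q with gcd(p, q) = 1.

660/89

a_0 = 7: 7/1
a_1 = 2: 15/2
a_2 = 2: 37/5
a_3 = 2: 89/12
a_4 = 7: 660/89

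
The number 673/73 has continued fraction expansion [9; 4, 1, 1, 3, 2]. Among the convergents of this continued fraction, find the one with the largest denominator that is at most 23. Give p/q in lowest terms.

List convergents until the denominator exceeds the bound:
a_0 = 9: 9/1  (≤ bound)
a_1 = 4: 37/4  (≤ bound)
a_2 = 1: 46/5  (≤ bound)
a_3 = 1: 83/9  (≤ bound)
a_4 = 3: 295/32  (> 23, stop)

83/9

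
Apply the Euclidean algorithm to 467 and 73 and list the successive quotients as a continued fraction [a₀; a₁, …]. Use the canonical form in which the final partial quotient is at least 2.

467 ÷ 73 → quotient 6, remainder 29
73 ÷ 29 → quotient 2, remainder 15
29 ÷ 15 → quotient 1, remainder 14
15 ÷ 14 → quotient 1, remainder 1
14 ÷ 1 → quotient 14, remainder 0

[6; 2, 1, 1, 14]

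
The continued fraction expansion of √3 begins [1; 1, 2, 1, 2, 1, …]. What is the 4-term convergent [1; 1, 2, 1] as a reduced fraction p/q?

Compute successive convergents:
a_0 = 1: 1/1
a_1 = 1: 2/1
a_2 = 2: 5/3
a_3 = 1: 7/4

7/4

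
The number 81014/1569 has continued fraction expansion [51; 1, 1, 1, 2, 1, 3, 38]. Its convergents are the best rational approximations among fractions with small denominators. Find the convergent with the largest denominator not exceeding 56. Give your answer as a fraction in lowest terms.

a_0 = 51: 51/1  (≤ bound)
a_1 = 1: 52/1  (≤ bound)
a_2 = 1: 103/2  (≤ bound)
a_3 = 1: 155/3  (≤ bound)
a_4 = 2: 413/8  (≤ bound)
a_5 = 1: 568/11  (≤ bound)
a_6 = 3: 2117/41  (≤ bound)
a_7 = 38: 81014/1569  (> 56, stop)

2117/41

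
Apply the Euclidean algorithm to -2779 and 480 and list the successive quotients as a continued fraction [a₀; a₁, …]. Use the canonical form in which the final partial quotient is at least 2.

-2779 = -6·480 + 101, so a_0 = -6
480 = 4·101 + 76, so a_1 = 4
101 = 1·76 + 25, so a_2 = 1
76 = 3·25 + 1, so a_3 = 3
25 = 25·1 + 0, so a_4 = 25

[-6; 4, 1, 3, 25]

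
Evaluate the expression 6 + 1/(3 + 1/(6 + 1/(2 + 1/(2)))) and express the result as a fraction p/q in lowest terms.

Work from the innermost term outward:
Start with 2.
2 + 1/(2/1) = 2 + 1/2 = 5/2
6 + 1/(5/2) = 6 + 2/5 = 32/5
3 + 1/(32/5) = 3 + 5/32 = 101/32
6 + 1/(101/32) = 6 + 32/101 = 638/101

638/101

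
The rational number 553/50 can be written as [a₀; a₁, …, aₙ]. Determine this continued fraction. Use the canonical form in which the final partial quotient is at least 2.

[11; 16, 1, 2]

553 = 11·50 + 3, so a_0 = 11
50 = 16·3 + 2, so a_1 = 16
3 = 1·2 + 1, so a_2 = 1
2 = 2·1 + 0, so a_3 = 2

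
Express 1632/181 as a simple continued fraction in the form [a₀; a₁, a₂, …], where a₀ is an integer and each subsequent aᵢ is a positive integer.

[9; 60, 3]

1632 = 9·181 + 3, so a_0 = 9
181 = 60·3 + 1, so a_1 = 60
3 = 3·1 + 0, so a_2 = 3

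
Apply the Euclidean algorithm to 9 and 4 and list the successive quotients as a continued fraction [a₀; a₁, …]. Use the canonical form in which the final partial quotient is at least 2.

[2; 4]

9 = 2·4 + 1, so a_0 = 2
4 = 4·1 + 0, so a_1 = 4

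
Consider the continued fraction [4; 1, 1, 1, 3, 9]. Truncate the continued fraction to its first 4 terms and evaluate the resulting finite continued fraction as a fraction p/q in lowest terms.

14/3

Start with 1.
1 + 1/(1/1) = 1 + 1/1 = 2/1
1 + 1/(2/1) = 1 + 1/2 = 3/2
4 + 1/(3/2) = 4 + 2/3 = 14/3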